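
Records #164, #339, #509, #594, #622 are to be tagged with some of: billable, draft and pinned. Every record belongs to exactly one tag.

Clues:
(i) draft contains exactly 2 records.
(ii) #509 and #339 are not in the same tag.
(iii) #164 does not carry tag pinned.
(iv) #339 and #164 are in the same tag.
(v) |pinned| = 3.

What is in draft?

draft = {#164, #339}

From (iii): #164 ∉ pinned.
(iv): #339 matches #164: #339 ∉ pinned.
(v): only 3 candidates remain for pinned, so all are in.
(i): only 2 candidates remain for draft, so all are in.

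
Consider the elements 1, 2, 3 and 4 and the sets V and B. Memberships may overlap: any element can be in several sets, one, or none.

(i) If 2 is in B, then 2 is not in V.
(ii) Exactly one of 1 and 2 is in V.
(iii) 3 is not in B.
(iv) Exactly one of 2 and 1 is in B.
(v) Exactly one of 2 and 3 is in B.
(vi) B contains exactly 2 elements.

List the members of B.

B = {2, 4}

From (iii): 3 ∉ B.
(v) (exactly one): 2 ∈ B.
(i): 2 ∉ V.
(ii) (exactly one): 1 ∈ V.
(iv) (exactly one): 1 ∉ B.
(vi): only 2 candidates remain for B, so all are in.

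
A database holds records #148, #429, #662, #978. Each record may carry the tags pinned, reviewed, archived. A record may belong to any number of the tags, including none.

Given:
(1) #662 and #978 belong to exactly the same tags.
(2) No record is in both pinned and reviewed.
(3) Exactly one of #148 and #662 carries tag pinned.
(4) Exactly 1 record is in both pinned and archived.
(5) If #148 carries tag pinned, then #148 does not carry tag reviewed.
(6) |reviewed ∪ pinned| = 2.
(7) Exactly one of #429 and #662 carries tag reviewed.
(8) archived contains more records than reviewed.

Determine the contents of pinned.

pinned = {#148}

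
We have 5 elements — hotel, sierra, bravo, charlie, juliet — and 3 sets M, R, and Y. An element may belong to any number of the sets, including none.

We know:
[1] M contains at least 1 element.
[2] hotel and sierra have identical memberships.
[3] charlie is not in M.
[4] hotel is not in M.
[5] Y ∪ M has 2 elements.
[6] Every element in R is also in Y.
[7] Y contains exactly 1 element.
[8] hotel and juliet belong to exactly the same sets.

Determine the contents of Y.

Y = {charlie}

From (3): charlie ∉ M.
From (4): hotel ∉ M.
(2): sierra matches hotel: sierra ∉ M.
(8): juliet matches hotel: juliet ∉ M.
(1): only 1 candidates remain for M, so all are in.
Suppose hotel ∈ Y: no assignment then satisfies all the clues, so hotel ∉ Y.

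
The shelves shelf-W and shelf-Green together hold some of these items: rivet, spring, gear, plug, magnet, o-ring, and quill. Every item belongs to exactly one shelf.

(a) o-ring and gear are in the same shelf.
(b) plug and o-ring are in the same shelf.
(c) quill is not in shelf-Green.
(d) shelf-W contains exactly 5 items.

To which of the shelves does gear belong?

gear: shelf-W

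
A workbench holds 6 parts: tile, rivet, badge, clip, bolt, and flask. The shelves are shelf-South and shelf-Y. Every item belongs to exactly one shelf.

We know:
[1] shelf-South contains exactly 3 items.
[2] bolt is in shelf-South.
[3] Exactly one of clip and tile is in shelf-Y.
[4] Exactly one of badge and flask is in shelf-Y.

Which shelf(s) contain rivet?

rivet: shelf-Y

From (2): bolt ∈ shelf-South.
Suppose rivet ∈ shelf-South: no assignment then satisfies all the clues, so rivet ∉ shelf-South.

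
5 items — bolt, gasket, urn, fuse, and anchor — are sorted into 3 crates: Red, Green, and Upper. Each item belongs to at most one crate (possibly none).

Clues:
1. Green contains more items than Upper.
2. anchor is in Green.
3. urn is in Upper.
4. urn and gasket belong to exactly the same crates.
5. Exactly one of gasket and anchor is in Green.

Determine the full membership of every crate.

Red = {}; Green = {anchor, bolt, fuse}; Upper = {gasket, urn}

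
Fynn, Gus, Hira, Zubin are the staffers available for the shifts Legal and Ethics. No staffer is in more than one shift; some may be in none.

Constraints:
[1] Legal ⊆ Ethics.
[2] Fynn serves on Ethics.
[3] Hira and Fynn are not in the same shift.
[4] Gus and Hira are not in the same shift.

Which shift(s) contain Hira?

From (2): Fynn ∈ Ethics.
(3): Hira ∉ Ethics.
(1) contrapositive: Hira ∉ Legal.

Hira: none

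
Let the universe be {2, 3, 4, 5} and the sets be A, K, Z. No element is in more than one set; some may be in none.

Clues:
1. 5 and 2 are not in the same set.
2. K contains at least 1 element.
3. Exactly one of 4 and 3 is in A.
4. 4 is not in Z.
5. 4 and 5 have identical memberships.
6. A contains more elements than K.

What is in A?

A = {4, 5}

From (4): 4 ∉ Z.
(5): 5 matches 4: 5 ∉ Z.
Suppose 2 ∈ A: no assignment then satisfies all the clues, so 2 ∉ A.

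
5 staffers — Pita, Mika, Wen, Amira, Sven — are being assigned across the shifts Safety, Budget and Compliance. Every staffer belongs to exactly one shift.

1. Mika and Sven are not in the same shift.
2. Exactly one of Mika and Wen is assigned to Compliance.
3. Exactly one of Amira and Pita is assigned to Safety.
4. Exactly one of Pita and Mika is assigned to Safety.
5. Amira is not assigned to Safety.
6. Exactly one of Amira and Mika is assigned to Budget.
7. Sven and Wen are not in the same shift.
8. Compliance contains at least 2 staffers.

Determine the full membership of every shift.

Safety = {Pita, Sven}; Budget = {Mika}; Compliance = {Amira, Wen}

From (5): Amira ∉ Safety.
(3) (exactly one): Pita ∈ Safety.
(4) (exactly one): Mika ∉ Safety.
Suppose Mika ∉ Budget: no assignment then satisfies all the clues, so Mika ∈ Budget.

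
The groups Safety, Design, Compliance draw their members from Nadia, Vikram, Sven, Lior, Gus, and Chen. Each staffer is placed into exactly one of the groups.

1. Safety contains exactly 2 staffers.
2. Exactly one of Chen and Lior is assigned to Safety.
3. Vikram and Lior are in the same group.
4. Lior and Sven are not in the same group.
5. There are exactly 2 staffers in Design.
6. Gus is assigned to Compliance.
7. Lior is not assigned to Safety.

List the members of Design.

Design = {Lior, Vikram}

From (6): Gus ∈ Compliance.
From (7): Lior ∉ Safety.
(2) (exactly one): Chen ∈ Safety.
(3): Vikram matches Lior: Vikram ∉ Safety.
Suppose Nadia ∈ Design: no assignment then satisfies all the clues, so Nadia ∉ Design.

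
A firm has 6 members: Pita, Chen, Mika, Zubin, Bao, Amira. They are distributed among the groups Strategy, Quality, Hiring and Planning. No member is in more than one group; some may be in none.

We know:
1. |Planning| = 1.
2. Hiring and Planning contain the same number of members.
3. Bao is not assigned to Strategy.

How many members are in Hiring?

1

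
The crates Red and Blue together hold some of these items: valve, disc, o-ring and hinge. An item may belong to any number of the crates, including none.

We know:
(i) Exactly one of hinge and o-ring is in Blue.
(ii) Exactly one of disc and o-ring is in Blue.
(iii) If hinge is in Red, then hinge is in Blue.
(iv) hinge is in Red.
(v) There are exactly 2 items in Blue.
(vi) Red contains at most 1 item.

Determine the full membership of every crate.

Red = {hinge}; Blue = {disc, hinge}

From (iv): hinge ∈ Red.
(iii): hinge ∈ Blue.
(vi): Red already has 1, so the rest are out.
(i) (exactly one): o-ring ∉ Blue.
(ii) (exactly one): disc ∈ Blue.
(v): Blue already has 2, so the rest are out.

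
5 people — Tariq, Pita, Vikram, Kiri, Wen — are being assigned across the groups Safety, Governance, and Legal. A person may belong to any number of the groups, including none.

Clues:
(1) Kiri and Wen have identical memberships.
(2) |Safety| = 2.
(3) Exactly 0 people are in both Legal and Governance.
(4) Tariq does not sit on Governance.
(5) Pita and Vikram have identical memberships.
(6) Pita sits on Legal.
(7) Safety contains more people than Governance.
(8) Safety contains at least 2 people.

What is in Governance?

From (4): Tariq ∉ Governance.
From (6): Pita ∈ Legal.
(5): Vikram matches Pita: Vikram ∈ Legal.
Suppose Pita ∈ Governance: no assignment then satisfies all the clues, so Pita ∉ Governance.

Governance = {}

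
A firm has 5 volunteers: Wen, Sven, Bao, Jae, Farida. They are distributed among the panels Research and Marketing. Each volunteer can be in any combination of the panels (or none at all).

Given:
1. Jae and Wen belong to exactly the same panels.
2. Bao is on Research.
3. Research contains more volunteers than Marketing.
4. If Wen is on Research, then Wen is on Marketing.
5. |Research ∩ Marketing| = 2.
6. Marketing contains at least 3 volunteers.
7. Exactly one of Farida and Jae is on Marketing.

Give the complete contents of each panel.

Research = {Bao, Farida, Jae, Wen}; Marketing = {Jae, Sven, Wen}

From (2): Bao ∈ Research.
Suppose Wen ∉ Research: no assignment then satisfies all the clues, so Wen ∈ Research.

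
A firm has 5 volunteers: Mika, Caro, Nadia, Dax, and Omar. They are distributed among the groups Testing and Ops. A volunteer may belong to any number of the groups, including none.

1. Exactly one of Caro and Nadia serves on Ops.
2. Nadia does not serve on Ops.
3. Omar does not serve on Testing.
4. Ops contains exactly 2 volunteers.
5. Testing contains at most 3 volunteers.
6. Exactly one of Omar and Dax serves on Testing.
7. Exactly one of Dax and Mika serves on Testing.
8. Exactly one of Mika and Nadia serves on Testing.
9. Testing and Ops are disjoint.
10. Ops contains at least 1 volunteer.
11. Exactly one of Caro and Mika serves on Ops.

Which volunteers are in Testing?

From (2): Nadia ∉ Ops.
From (3): Omar ∉ Testing.
(1) (exactly one): Caro ∈ Ops.
(6) (exactly one): Dax ∈ Testing.
(7) (exactly one): Mika ∉ Testing.
(8) (exactly one): Nadia ∈ Testing.
(9) (disjoint): Caro ∉ Testing.
(9) (disjoint): Dax ∉ Ops.
(11) (exactly one): Mika ∉ Ops.
(4): only 2 candidates remain for Ops, so all are in.

Testing = {Dax, Nadia}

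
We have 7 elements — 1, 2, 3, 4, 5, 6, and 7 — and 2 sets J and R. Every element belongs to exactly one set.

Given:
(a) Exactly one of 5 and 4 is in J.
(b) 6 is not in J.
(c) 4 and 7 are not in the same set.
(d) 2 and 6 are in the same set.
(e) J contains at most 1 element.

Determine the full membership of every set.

From (b): 6 ∉ J.
(d): 2 matches 6: 2 ∉ J.
Only one set left: 2 ∈ R.
Only one set left: 6 ∈ R.
Suppose 1 ∈ J: no assignment then satisfies all the clues, so 1 ∉ J.

J = {4}; R = {1, 2, 3, 5, 6, 7}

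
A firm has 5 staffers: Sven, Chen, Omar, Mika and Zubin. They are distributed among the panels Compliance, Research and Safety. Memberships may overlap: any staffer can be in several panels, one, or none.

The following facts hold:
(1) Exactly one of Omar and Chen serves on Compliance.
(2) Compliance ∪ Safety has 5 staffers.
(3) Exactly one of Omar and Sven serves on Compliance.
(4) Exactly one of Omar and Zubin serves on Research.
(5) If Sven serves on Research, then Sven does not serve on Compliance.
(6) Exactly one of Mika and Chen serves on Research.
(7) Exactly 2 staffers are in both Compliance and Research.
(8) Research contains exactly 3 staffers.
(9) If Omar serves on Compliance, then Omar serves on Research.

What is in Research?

Research = {Mika, Omar, Sven}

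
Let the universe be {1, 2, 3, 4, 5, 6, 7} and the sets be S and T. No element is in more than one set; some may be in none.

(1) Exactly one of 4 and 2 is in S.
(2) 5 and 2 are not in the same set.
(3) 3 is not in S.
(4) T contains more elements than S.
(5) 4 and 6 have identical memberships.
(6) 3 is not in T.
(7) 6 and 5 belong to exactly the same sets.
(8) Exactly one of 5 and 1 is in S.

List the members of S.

S = {1, 2}

From (3): 3 ∉ S.
From (6): 3 ∉ T.
Suppose 1 ∉ S: no assignment then satisfies all the clues, so 1 ∈ S.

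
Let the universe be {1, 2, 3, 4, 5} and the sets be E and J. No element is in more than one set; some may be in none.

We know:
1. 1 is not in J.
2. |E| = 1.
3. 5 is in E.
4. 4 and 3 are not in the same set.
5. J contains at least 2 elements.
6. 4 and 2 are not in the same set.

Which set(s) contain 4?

4: none

From (1): 1 ∉ J.
From (3): 5 ∈ E.
(2): E already has 1, so the rest are out.
Suppose 4 ∈ J: no assignment then satisfies all the clues, so 4 ∉ J.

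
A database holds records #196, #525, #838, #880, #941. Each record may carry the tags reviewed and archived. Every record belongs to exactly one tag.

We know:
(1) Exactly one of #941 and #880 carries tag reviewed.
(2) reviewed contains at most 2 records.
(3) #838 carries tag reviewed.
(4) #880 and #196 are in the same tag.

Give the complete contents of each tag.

reviewed = {#838, #941}; archived = {#196, #525, #880}

From (3): #838 ∈ reviewed.
Suppose #196 ∈ reviewed: no assignment then satisfies all the clues, so #196 ∉ reviewed.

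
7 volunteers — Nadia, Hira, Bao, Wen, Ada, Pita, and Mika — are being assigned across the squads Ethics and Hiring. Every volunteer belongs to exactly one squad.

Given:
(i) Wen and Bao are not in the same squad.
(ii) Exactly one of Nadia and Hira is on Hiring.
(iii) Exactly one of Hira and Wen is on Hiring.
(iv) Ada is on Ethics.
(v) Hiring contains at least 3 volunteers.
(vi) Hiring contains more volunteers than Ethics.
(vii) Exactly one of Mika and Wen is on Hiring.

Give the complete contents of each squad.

Ethics = {Ada, Nadia, Wen}; Hiring = {Bao, Hira, Mika, Pita}

From (iv): Ada ∈ Ethics.
Suppose Nadia ∉ Ethics: no assignment then satisfies all the clues, so Nadia ∈ Ethics.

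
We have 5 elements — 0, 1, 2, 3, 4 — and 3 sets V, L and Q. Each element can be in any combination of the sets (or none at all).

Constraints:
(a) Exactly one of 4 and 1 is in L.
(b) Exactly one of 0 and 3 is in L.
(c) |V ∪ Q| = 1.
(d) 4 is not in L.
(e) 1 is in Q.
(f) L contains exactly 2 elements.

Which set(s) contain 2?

From (d): 4 ∉ L.
From (e): 1 ∈ Q.
(a) (exactly one): 1 ∈ L.
Suppose 2 ∈ V: no assignment then satisfies all the clues, so 2 ∉ V.

2: none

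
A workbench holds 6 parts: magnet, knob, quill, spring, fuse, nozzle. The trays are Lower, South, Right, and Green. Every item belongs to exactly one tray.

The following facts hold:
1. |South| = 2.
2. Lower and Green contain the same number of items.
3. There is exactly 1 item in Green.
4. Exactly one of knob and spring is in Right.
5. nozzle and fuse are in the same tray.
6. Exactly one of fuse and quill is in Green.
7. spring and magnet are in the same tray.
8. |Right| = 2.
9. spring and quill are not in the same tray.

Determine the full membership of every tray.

Lower = {knob}; South = {fuse, nozzle}; Right = {magnet, spring}; Green = {quill}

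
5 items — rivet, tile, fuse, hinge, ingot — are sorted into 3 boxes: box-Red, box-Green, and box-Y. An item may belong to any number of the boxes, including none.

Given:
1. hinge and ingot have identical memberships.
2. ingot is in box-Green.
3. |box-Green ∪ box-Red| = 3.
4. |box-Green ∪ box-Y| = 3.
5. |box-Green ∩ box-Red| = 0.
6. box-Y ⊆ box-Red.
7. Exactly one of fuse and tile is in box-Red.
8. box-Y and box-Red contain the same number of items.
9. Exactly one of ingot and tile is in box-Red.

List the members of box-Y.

box-Y = {tile}

From (2): ingot ∈ box-Green.
(1): hinge matches ingot: hinge ∈ box-Green.
Suppose rivet ∈ box-Y: no assignment then satisfies all the clues, so rivet ∉ box-Y.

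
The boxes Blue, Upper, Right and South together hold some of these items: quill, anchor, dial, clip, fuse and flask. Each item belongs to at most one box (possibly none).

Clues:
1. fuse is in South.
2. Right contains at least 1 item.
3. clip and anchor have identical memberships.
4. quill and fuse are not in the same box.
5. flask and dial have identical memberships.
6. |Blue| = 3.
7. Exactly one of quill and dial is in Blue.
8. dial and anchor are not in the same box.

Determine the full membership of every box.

Blue = {anchor, clip, quill}; Upper = {}; Right = {dial, flask}; South = {fuse}

From (1): fuse ∈ South.
(4): quill ∉ South.
Suppose quill ∉ Blue: no assignment then satisfies all the clues, so quill ∈ Blue.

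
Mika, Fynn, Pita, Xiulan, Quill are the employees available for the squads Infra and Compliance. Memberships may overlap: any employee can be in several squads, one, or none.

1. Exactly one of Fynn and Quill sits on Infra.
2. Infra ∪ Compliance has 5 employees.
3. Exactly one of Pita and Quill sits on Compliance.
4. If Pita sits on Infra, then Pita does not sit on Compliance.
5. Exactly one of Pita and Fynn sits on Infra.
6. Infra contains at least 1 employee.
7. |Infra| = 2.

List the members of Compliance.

Compliance = {Fynn, Mika, Quill, Xiulan}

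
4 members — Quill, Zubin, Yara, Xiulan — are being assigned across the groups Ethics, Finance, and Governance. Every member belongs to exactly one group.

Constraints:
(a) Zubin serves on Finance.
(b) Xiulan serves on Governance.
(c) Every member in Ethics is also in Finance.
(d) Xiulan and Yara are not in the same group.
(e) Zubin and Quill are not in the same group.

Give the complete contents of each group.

From (a): Zubin ∈ Finance.
From (b): Xiulan ∈ Governance.
(d): Yara ∉ Governance.
(e): Quill ∉ Finance.
(c) contrapositive: Quill ∉ Ethics.
Only one group left: Quill ∈ Governance.
Suppose Yara ∈ Ethics: no assignment then satisfies all the clues, so Yara ∉ Ethics.

Ethics = {}; Finance = {Yara, Zubin}; Governance = {Quill, Xiulan}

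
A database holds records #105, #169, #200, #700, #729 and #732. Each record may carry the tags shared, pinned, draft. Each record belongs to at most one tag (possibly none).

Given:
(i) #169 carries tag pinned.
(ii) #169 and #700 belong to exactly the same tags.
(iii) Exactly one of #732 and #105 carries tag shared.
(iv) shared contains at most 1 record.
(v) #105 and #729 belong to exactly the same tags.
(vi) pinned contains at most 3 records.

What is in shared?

shared = {#732}

From (i): #169 ∈ pinned.
(ii): #700 matches #169: #700 ∉ shared.
(ii): #700 matches #169: #700 ∈ pinned.
Suppose #105 ∈ shared: no assignment then satisfies all the clues, so #105 ∉ shared.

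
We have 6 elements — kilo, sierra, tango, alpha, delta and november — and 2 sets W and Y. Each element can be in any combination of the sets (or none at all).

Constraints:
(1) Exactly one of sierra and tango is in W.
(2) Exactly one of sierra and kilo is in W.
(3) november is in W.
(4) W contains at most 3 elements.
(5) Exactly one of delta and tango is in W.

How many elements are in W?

3

From (3): november ∈ W.
Suppose alpha ∈ W: no assignment then satisfies all the clues, so alpha ∉ W.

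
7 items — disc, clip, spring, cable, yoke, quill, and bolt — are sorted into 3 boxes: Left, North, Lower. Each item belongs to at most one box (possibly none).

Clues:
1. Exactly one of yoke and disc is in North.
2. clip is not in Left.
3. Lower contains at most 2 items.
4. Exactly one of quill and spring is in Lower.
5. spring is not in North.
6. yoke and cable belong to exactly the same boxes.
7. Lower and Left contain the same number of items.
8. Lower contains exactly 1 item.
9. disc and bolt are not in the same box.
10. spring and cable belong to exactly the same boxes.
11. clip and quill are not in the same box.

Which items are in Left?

Left = {bolt}

From (2): clip ∉ Left.
From (5): spring ∉ North.
(10): cable matches spring: cable ∉ North.
(6): yoke matches cable: yoke ∉ North.
(1) (exactly one): disc ∈ North.
(9): bolt ∉ North.
Suppose spring ∈ Left: no assignment then satisfies all the clues, so spring ∉ Left.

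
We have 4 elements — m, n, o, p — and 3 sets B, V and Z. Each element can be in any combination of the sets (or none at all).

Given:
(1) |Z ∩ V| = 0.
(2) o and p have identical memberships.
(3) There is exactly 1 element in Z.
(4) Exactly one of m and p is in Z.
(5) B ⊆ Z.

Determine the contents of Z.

Z = {m}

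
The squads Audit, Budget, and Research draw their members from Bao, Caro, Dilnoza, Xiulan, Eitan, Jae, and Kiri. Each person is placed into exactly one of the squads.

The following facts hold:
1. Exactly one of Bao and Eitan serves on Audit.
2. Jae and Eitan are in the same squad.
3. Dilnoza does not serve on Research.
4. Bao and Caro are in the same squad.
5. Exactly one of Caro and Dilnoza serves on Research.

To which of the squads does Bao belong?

Bao: Research

From (3): Dilnoza ∉ Research.
(5) (exactly one): Caro ∈ Research.
(4): Bao matches Caro: Bao ∉ Audit.
(4): Bao matches Caro: Bao ∉ Budget.
(4): Bao matches Caro: Bao ∈ Research.
(1) (exactly one): Eitan ∈ Audit.
(2): Jae matches Eitan: Jae ∈ Audit.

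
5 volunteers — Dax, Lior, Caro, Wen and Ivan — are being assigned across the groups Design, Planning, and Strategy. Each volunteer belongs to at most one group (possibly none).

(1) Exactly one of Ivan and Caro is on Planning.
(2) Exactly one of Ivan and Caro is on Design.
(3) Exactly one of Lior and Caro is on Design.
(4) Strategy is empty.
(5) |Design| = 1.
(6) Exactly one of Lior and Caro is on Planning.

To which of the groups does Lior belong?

Lior: Planning

(4): Strategy already has 0, so the rest are out.
Suppose Lior ∈ Design: no assignment then satisfies all the clues, so Lior ∉ Design.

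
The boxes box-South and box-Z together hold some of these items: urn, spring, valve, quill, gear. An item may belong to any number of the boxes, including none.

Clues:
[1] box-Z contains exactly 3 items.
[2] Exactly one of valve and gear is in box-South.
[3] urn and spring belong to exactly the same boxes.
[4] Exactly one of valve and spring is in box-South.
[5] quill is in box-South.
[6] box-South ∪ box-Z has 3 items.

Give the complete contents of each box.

box-South = {quill, valve}; box-Z = {gear, quill, valve}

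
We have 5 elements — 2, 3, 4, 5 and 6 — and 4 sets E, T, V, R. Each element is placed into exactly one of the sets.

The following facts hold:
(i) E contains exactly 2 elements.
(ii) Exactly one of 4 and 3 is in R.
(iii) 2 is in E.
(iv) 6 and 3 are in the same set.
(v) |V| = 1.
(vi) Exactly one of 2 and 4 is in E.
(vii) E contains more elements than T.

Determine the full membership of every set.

E = {2, 5}; T = {}; V = {4}; R = {3, 6}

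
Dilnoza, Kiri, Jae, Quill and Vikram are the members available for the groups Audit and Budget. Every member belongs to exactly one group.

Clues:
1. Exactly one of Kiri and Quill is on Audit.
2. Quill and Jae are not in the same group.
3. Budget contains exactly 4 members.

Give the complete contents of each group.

Audit = {Quill}; Budget = {Dilnoza, Jae, Kiri, Vikram}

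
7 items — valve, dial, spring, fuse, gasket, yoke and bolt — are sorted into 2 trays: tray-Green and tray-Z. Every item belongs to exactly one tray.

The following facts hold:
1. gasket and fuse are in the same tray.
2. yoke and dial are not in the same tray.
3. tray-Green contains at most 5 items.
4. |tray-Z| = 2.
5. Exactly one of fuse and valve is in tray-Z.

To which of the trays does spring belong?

spring: tray-Green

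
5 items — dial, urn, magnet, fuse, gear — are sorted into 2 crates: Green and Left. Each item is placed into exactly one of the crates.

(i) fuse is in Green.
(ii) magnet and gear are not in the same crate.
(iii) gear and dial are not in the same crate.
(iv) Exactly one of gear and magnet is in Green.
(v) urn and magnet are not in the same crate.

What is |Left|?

2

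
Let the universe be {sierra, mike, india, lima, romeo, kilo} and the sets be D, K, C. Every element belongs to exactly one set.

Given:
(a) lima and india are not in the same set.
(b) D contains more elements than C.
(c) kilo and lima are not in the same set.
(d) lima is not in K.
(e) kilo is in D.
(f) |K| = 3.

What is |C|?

1

From (d): lima ∉ K.
From (e): kilo ∈ D.
(c): lima ∉ D.
Only one set left: lima ∈ C.
(a): india ∉ C.
Suppose sierra ∈ C: no assignment then satisfies all the clues, so sierra ∉ C.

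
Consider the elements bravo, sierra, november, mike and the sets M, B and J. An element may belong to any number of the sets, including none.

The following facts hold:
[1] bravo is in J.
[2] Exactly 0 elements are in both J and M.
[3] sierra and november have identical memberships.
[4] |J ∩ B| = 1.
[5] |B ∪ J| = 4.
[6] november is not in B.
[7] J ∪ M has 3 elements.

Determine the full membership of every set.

M = {}; B = {bravo, mike}; J = {bravo, november, sierra}

From (1): bravo ∈ J.
From (6): november ∉ B.
(3): sierra matches november: sierra ∉ B.
Suppose bravo ∈ M: no assignment then satisfies all the clues, so bravo ∉ M.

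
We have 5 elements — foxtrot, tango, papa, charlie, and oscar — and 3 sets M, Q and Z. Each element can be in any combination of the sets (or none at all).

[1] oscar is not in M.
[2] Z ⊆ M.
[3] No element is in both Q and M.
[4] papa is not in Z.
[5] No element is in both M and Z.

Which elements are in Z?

From (1): oscar ∉ M.
From (4): papa ∉ Z.
(2) contrapositive: oscar ∉ Z.
Suppose foxtrot ∈ Z: no assignment then satisfies all the clues, so foxtrot ∉ Z.

Z = {}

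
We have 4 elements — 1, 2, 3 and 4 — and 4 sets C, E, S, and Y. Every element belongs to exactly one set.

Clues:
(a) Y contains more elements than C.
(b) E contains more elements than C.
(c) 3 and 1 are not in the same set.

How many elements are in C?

0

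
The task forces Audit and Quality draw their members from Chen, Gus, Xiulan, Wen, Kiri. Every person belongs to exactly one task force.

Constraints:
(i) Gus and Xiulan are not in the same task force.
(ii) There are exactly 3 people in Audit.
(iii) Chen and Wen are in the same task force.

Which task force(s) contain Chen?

Chen: Audit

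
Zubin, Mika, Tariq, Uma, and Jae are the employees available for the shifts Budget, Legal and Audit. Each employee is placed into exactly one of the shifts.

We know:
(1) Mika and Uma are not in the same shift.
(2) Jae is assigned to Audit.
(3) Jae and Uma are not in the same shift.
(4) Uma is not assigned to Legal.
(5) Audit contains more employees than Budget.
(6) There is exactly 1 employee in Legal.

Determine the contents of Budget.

Budget = {Uma}

From (2): Jae ∈ Audit.
From (4): Uma ∉ Legal.
(3): Uma ∉ Audit.
Only one shift left: Uma ∈ Budget.
(1): Mika ∉ Budget.
Suppose Zubin ∈ Budget: no assignment then satisfies all the clues, so Zubin ∉ Budget.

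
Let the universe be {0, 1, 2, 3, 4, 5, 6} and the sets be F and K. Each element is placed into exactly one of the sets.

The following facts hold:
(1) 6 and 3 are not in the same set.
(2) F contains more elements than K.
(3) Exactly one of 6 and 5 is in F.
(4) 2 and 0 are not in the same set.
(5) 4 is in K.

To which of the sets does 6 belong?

6: K

From (5): 4 ∈ K.
Suppose 6 ∈ F: no assignment then satisfies all the clues, so 6 ∉ F.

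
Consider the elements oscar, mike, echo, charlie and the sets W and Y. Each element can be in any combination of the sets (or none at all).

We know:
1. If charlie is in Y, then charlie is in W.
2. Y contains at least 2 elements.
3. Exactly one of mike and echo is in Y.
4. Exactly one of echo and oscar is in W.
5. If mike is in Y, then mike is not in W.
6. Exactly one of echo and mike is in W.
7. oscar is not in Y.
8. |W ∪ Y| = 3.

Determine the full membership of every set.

W = {charlie, echo}; Y = {charlie, mike}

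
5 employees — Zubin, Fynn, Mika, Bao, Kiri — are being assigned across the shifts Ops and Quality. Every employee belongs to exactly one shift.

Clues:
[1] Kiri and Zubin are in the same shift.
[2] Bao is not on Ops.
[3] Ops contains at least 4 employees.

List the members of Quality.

Quality = {Bao}

From (2): Bao ∉ Ops.
(3): only 4 candidates remain for Ops, so all are in.
Only one shift left: Bao ∈ Quality.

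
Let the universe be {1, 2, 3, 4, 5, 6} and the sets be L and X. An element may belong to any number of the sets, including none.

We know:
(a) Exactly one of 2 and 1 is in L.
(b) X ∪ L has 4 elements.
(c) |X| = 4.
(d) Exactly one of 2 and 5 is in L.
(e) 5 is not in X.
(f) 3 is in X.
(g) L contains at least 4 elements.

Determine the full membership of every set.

L = {2, 3, 4, 6}; X = {2, 3, 4, 6}

From (e): 5 ∉ X.
From (f): 3 ∈ X.
Suppose 1 ∈ L: no assignment then satisfies all the clues, so 1 ∉ L.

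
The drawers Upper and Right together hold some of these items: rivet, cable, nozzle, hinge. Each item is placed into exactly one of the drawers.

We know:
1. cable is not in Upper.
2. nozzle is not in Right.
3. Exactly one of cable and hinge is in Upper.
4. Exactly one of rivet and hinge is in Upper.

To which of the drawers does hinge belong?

From (1): cable ∉ Upper.
From (2): nozzle ∉ Right.
(3) (exactly one): hinge ∈ Upper.
(4) (exactly one): rivet ∉ Upper.
Only one drawer left: rivet ∈ Right.
Only one drawer left: cable ∈ Right.
Only one drawer left: nozzle ∈ Upper.

hinge: Upper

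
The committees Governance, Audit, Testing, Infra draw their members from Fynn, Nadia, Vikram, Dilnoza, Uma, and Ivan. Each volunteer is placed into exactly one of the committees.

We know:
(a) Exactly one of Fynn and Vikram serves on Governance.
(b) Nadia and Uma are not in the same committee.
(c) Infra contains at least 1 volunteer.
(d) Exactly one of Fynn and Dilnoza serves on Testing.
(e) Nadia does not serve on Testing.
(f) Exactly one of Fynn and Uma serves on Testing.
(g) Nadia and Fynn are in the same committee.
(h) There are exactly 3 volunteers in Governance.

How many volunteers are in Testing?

2

From (e): Nadia ∉ Testing.
(g): Fynn matches Nadia: Fynn ∉ Testing.
(d) (exactly one): Dilnoza ∈ Testing.
(f) (exactly one): Uma ∈ Testing.
Suppose Fynn ∉ Governance: no assignment then satisfies all the clues, so Fynn ∈ Governance.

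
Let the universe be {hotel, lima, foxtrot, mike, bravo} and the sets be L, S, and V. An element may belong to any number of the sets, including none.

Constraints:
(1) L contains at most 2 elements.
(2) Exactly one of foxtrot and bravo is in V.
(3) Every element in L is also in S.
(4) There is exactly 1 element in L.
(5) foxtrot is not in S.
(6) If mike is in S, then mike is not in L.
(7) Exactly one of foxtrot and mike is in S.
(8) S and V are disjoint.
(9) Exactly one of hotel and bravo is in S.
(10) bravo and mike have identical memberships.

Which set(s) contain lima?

lima: L, S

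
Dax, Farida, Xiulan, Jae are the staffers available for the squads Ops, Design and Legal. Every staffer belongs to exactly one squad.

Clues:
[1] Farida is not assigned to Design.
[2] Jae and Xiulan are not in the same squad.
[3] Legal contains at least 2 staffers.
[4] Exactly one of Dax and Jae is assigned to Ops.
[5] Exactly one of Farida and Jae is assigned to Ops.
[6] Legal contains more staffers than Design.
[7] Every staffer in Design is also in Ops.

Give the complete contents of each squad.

Ops = {Jae}; Design = {}; Legal = {Dax, Farida, Xiulan}

From (1): Farida ∉ Design.
Suppose Dax ∈ Ops: no assignment then satisfies all the clues, so Dax ∉ Ops.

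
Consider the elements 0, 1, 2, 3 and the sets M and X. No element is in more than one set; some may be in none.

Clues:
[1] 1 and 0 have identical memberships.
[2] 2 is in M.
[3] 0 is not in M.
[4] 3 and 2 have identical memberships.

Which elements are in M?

From (2): 2 ∈ M.
From (3): 0 ∉ M.
(1): 1 matches 0: 1 ∉ M.
(4): 3 matches 2: 3 ∈ M.

M = {2, 3}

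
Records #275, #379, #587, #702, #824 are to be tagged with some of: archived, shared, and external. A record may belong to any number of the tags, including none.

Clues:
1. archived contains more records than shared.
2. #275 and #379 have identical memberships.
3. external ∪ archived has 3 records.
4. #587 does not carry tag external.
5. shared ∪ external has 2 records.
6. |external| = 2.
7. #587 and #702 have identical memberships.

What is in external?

external = {#275, #379}

From (4): #587 ∉ external.
(7): #702 matches #587: #702 ∉ external.
Suppose #275 ∉ external: no assignment then satisfies all the clues, so #275 ∈ external.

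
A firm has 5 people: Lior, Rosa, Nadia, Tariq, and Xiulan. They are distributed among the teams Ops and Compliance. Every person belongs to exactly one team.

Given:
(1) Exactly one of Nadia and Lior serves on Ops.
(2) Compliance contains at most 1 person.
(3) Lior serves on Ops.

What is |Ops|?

From (3): Lior ∈ Ops.
(1) (exactly one): Nadia ∉ Ops.
Only one team left: Nadia ∈ Compliance.
(2): Compliance already has 1, so the rest are out.
Only one team left: Rosa ∈ Ops.
Only one team left: Tariq ∈ Ops.
Only one team left: Xiulan ∈ Ops.

4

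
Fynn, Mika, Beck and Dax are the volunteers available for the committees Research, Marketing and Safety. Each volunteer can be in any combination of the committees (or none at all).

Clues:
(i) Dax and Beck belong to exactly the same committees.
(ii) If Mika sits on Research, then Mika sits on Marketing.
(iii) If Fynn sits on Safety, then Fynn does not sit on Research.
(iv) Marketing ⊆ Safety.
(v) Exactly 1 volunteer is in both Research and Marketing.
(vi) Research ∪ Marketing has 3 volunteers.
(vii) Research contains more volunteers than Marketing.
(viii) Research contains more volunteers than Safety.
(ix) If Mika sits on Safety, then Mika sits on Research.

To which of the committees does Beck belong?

Beck: Research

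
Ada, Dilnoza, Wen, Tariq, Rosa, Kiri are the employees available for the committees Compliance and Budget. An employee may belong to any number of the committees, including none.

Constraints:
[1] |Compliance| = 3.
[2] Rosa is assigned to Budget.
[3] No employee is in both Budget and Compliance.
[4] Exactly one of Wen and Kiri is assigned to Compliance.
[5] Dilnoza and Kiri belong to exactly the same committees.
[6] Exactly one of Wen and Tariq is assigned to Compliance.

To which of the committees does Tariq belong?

Tariq: Compliance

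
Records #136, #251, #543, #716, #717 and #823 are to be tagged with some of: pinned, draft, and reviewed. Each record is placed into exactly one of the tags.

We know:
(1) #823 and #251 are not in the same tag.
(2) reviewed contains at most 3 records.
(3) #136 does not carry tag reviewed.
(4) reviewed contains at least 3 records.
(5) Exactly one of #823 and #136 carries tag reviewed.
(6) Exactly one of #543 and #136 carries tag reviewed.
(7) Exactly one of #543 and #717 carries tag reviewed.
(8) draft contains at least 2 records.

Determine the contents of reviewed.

From (3): #136 ∉ reviewed.
(5) (exactly one): #823 ∈ reviewed.
(6) (exactly one): #543 ∈ reviewed.
(7) (exactly one): #717 ∉ reviewed.
(1): #251 ∉ reviewed.
(4): only 3 candidates remain for reviewed, so all are in.

reviewed = {#543, #716, #823}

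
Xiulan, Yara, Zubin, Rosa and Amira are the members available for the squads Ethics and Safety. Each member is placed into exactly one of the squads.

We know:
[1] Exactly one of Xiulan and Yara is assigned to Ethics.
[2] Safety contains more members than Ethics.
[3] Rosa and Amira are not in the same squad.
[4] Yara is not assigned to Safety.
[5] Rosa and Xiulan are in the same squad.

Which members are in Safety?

From (4): Yara ∉ Safety.
Only one squad left: Yara ∈ Ethics.
(1) (exactly one): Xiulan ∉ Ethics.
(5): Rosa matches Xiulan: Rosa ∉ Ethics.
Only one squad left: Xiulan ∈ Safety.
Only one squad left: Rosa ∈ Safety.
(3): Amira ∉ Safety.
Only one squad left: Amira ∈ Ethics.
Suppose Zubin ∉ Safety: no assignment then satisfies all the clues, so Zubin ∈ Safety.

Safety = {Rosa, Xiulan, Zubin}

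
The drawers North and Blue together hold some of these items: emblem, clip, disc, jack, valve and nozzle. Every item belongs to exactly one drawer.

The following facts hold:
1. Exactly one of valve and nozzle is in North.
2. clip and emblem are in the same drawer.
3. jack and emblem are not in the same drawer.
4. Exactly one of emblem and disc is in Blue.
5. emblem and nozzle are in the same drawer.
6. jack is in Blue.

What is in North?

From (6): jack ∈ Blue.
(3): emblem ∉ Blue.
(4) (exactly one): disc ∈ Blue.
(5): nozzle matches emblem: nozzle ∉ Blue.
Only one drawer left: emblem ∈ North.
Only one drawer left: nozzle ∈ North.
(1) (exactly one): valve ∉ North.
(2): clip matches emblem: clip ∈ North.
Only one drawer left: valve ∈ Blue.

North = {clip, emblem, nozzle}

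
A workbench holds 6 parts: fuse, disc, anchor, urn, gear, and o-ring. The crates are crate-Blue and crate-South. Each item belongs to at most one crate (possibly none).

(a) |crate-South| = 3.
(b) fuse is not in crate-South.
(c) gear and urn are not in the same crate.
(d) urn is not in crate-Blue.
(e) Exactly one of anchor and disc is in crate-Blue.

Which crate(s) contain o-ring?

o-ring: crate-South

From (b): fuse ∉ crate-South.
From (d): urn ∉ crate-Blue.
Suppose o-ring ∈ crate-Blue: no assignment then satisfies all the clues, so o-ring ∉ crate-Blue.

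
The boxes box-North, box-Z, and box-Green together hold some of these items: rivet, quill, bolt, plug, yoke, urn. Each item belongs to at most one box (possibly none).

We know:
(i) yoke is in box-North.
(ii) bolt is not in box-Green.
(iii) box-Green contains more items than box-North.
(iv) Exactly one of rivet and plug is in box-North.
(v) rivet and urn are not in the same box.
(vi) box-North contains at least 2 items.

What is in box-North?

box-North = {rivet, yoke}

From (i): yoke ∈ box-North.
From (ii): bolt ∉ box-Green.
Suppose rivet ∉ box-North: no assignment then satisfies all the clues, so rivet ∈ box-North.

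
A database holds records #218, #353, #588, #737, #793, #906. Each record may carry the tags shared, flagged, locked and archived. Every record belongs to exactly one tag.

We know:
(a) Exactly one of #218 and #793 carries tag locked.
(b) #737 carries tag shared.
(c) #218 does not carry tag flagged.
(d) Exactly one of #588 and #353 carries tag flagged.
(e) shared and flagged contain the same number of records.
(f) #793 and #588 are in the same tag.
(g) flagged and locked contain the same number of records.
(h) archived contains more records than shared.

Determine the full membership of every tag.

From (b): #737 ∈ shared.
From (c): #218 ∉ flagged.
Suppose #218 ∈ shared: no assignment then satisfies all the clues, so #218 ∉ shared.

shared = {#737}; flagged = {#353}; locked = {#218}; archived = {#588, #793, #906}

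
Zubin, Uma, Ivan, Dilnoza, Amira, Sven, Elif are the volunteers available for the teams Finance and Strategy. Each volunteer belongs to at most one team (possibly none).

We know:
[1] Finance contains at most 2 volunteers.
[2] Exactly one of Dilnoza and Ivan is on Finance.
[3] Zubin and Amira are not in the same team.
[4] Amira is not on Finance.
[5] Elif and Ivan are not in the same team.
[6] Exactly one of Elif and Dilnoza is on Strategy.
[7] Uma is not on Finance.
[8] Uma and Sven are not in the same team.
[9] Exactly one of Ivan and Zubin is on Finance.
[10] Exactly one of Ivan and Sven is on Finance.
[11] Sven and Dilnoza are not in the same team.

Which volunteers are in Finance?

From (4): Amira ∉ Finance.
From (7): Uma ∉ Finance.
Suppose Zubin ∈ Finance: no assignment then satisfies all the clues, so Zubin ∉ Finance.

Finance = {Ivan}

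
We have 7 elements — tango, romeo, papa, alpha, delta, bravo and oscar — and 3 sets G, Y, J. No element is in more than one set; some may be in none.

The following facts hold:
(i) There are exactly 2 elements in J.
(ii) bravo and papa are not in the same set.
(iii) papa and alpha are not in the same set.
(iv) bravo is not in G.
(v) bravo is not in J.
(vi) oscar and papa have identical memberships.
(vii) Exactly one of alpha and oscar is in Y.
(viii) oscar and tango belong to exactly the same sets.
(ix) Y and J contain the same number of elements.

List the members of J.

J = {delta, romeo}

From (iv): bravo ∉ G.
From (v): bravo ∉ J.
Suppose tango ∈ J: no assignment then satisfies all the clues, so tango ∉ J.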